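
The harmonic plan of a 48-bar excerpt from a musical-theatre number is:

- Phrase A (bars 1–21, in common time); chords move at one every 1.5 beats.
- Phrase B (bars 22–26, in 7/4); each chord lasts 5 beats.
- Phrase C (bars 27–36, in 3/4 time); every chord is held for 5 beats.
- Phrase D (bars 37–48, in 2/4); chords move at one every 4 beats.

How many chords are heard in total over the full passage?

A: 21 bars × 4 beats = 84 beats; 1.5 beats/chord → 56 chords.
B: 5 bars × 7 beats = 35 beats; 5 beats/chord → 7 chords.
C: 10 bars × 3 beats = 30 beats; 5 beats/chord → 6 chords.
D: 12 bars × 2 beats = 24 beats; 4 beats/chord → 6 chords.
Total: 56 + 7 + 6 + 6 = 75.

75 chords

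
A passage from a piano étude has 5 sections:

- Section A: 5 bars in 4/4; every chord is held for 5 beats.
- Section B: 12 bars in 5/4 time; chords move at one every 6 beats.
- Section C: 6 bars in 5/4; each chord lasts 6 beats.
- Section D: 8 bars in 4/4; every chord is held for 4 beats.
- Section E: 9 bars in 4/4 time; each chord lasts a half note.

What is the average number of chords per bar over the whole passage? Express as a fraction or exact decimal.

A: 5 × 4 = 20 beats ÷ 5 = 4 chords.
B: 12 × 5 = 60 beats ÷ 6 = 10 chords.
C: 6 × 5 = 30 beats ÷ 6 = 5 chords.
D: 8 × 4 = 32 beats ÷ 4 = 8 chords.
E: 9 × 4 = 36 beats ÷ 2 = 18 chords.
Overall: 45 chords over 40 bars → 45/40 = 1.125 chords per bar.

1.125 chords per bar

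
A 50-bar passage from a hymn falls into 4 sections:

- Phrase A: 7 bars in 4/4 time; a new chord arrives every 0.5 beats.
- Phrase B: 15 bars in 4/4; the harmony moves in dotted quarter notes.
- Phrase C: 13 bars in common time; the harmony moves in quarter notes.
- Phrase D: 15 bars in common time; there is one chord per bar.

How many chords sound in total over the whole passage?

163 chords

A: 7·4 = 28 beats, 28/0.5 = 56 chords.
B: 15·4 = 60 beats, 60/1.5 = 40 chords.
C: 13·4 = 52 beats, 52/1 = 52 chords.
D: 15·4 = 60 beats, 60/4 = 15 chords.
Total: 56 + 40 + 52 + 15 = 163.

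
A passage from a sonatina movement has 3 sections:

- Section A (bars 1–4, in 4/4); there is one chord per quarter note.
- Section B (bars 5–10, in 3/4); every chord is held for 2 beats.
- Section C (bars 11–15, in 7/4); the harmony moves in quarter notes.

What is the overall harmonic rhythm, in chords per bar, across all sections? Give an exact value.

A: 4 bars of 4 beats is 16 beats; at 1 beat each that's 16 chords.
B: 6 bars of 3 beats is 18 beats; at 2 beats each that's 9 chords.
C: 5 bars of 7 beats is 35 beats; at 1 beat each that's 35 chords.
Overall: 60 chords over 15 bars → 60/15 = 4 chords per bar.

4 chords per bar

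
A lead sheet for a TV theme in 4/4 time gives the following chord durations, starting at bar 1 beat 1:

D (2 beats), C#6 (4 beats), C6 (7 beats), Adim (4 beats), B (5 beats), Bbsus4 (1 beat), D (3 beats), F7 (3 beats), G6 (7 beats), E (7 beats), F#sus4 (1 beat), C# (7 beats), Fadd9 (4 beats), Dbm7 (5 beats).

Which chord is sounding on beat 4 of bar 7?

Beat 4 of bar 7 is beat (7−1)×4 + 4 = 28 overall.
Running totals: D ends at 2, C#6 ends at 6, C6 ends at 13, Adim ends at 17, B ends at 22, Bbsus4 ends at 23, D ends at 26, F7 ends at 29.
Beat 28 falls within F7.

F7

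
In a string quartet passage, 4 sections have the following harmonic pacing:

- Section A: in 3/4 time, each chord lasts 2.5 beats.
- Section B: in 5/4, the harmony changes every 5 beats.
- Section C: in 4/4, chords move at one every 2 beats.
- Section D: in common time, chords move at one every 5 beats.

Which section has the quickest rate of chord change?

A: each chord is 2.5 beats in 3/4, so 1.2 per bar.
B: each chord is 5 beats in 5/4, so 1 per bar.
C: each chord is 2 beats in 4/4, so 2 per bar.
D: each chord is 5 beats in 4/4, so 0.8 per bar.
Fastest is C at 2 chords/bar.

Section C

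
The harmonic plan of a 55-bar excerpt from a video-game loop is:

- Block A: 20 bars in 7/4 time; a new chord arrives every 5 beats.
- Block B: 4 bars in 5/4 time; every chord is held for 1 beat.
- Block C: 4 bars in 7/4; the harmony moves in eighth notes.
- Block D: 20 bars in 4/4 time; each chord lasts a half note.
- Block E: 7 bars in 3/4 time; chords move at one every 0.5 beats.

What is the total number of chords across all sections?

A has 140 beats and chords last 5 each, so 28 chords.
B has 20 beats and chords last 1 each, so 20 chords.
C has 28 beats and chords last 0.5 each, so 56 chords.
D has 80 beats and chords last 2 each, so 40 chords.
E has 21 beats and chords last 0.5 each, so 42 chords.
Total: 28 + 20 + 56 + 40 + 42 = 186.

186 chords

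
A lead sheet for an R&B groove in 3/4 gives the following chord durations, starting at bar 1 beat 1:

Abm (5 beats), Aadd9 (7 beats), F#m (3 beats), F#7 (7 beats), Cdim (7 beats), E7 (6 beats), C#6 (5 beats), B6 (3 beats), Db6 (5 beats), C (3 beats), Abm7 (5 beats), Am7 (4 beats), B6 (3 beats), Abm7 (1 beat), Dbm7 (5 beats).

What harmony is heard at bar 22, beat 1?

Beat 1 of bar 22 is beat (22−1)×3 + 1 = 64 overall.
Running totals: Abm ends at 5, Aadd9 ends at 12, F#m ends at 15, F#7 ends at 22, Cdim ends at 29, E7 ends at 35, C#6 ends at 40, B6 ends at 43, Db6 ends at 48, C ends at 51, Abm7 ends at 56, Am7 ends at 60, B6 ends at 63, Abm7 ends at 64.
Beat 64 falls within Abm7.

Abm7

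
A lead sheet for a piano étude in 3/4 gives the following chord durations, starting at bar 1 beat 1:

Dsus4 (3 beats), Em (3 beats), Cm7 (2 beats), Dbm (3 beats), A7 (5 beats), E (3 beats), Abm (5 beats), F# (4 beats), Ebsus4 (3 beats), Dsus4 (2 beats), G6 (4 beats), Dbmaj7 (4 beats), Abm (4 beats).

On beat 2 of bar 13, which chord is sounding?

Dbmaj7

Beat 2 of bar 13 is beat (13−1)×3 + 2 = 38 overall.
Running totals: Dsus4 ends at 3, Em ends at 6, Cm7 ends at 8, Dbm ends at 11, A7 ends at 16, E ends at 19, Abm ends at 24, F# ends at 28, Ebsus4 ends at 31, Dsus4 ends at 33, G6 ends at 37, Dbmaj7 ends at 41.
Beat 38 falls within Dbmaj7.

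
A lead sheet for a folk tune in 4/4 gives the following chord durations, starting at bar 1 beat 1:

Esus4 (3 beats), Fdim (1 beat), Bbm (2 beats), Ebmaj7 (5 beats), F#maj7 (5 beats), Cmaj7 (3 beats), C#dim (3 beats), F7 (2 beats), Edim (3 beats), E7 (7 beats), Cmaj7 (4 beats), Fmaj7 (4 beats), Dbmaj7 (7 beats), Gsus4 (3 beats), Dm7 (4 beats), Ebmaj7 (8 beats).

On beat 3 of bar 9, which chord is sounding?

Beat 3 of bar 9 is beat (9−1)×4 + 3 = 35 overall.
Running totals: Esus4 ends at 3, Fdim ends at 4, Bbm ends at 6, Ebmaj7 ends at 11, F#maj7 ends at 16, Cmaj7 ends at 19, C#dim ends at 22, F7 ends at 24, Edim ends at 27, E7 ends at 34, Cmaj7 ends at 38.
Beat 35 falls within Cmaj7.

Cmaj7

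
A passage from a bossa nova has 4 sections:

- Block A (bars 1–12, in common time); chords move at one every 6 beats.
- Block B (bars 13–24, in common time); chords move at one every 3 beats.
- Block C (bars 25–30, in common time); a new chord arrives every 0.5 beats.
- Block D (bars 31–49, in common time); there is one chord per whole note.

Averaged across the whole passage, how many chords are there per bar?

13/7 chords per bar

A: 12 × 4 = 48 beats ÷ 6 = 8 chords.
B: 12 × 4 = 48 beats ÷ 3 = 16 chords.
C: 6 × 4 = 24 beats ÷ 0.5 = 48 chords.
D: 19 × 4 = 76 beats ÷ 4 = 19 chords.
Overall: 91 chords over 49 bars → 91/49 = 13/7 chords per bar.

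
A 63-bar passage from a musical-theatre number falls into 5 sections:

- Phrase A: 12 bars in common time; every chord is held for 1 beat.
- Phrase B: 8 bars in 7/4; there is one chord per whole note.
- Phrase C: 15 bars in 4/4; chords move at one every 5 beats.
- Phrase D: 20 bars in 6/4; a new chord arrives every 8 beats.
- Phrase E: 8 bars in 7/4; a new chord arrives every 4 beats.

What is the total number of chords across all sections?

A: 12·4 = 48 beats, 48/1 = 48 chords.
B: 8·7 = 56 beats, 56/4 = 14 chords.
C: 15·4 = 60 beats, 60/5 = 12 chords.
D: 20·6 = 120 beats, 120/8 = 15 chords.
E: 8·7 = 56 beats, 56/4 = 14 chords.
Total: 48 + 14 + 12 + 15 + 14 = 103.

103 chords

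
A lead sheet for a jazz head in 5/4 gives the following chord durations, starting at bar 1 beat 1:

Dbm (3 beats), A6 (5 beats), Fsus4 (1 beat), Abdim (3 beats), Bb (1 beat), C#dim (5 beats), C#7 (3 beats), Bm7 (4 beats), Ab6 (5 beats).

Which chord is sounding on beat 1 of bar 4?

Beat 1 of bar 4 is beat (4−1)×5 + 1 = 16 overall.
Running totals: Dbm ends at 3, A6 ends at 8, Fsus4 ends at 9, Abdim ends at 12, Bb ends at 13, C#dim ends at 18.
Beat 16 falls within C#dim.

C#dim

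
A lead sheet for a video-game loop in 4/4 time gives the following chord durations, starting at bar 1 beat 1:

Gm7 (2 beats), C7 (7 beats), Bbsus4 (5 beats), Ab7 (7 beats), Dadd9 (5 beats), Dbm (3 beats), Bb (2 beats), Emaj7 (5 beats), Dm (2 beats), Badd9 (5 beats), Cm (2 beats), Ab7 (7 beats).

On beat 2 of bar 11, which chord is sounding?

Beat 2 of bar 11 is beat (11−1)×4 + 2 = 42 overall.
Running totals: Gm7 ends at 2, C7 ends at 9, Bbsus4 ends at 14, Ab7 ends at 21, Dadd9 ends at 26, Dbm ends at 29, Bb ends at 31, Emaj7 ends at 36, Dm ends at 38, Badd9 ends at 43.
Beat 42 falls within Badd9.

Badd9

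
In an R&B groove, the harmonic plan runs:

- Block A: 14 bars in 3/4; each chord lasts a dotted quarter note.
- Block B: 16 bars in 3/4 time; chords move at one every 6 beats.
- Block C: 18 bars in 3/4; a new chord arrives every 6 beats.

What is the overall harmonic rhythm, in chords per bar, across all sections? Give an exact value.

A: 14 bars of 3 beats is 42 beats; at 1.5 beats each that's 28 chords.
B: 16 bars of 3 beats is 48 beats; at 6 beats each that's 8 chords.
C: 18 bars of 3 beats is 54 beats; at 6 beats each that's 9 chords.
Overall: 45 chords over 48 bars → 45/48 = 15/16 chords per bar.

15/16 chords per bar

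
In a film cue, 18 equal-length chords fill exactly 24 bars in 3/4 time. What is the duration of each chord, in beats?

4 beats

24 bars × 3 beats/bar = 72 beats total.
72 beats ÷ 18 chords = 4 beats per chord.
(That is a whole note.)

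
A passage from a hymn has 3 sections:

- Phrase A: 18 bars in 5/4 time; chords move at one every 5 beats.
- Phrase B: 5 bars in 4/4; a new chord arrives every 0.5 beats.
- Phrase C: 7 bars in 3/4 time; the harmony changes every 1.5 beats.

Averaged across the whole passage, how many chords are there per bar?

A: 18 bars of 5 beats is 90 beats; at 5 beats each that's 18 chords.
B: 5 bars of 4 beats is 20 beats; at 0.5 beats each that's 40 chords.
C: 7 bars of 3 beats is 21 beats; at 1.5 beats each that's 14 chords.
Overall: 72 chords over 30 bars → 72/30 = 2.4 chords per bar.

2.4 chords per bar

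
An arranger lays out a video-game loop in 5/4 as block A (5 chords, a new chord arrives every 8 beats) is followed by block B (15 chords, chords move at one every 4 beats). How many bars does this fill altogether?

20 bars

A: 5 × 8 = 40 beats = 8 bars.
B: 15 × 4 = 60 beats = 12 bars.
Total: 8 + 12 = 20 bars.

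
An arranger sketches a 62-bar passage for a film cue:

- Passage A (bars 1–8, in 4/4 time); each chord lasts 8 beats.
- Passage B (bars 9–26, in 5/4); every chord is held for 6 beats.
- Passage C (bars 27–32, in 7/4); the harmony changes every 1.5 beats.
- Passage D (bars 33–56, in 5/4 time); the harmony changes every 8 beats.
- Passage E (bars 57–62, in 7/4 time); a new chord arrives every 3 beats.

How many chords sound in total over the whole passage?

A: 8·4 = 32 beats, 32/8 = 4 chords.
B: 18·5 = 90 beats, 90/6 = 15 chords.
C: 6·7 = 42 beats, 42/1.5 = 28 chords.
D: 24·5 = 120 beats, 120/8 = 15 chords.
E: 6·7 = 42 beats, 42/3 = 14 chords.
Total: 4 + 15 + 28 + 15 + 14 = 76.

76 chords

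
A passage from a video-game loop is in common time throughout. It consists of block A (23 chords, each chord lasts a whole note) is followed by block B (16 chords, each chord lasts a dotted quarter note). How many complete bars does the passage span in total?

29 bars

A: 23 × 4 = 92 beats = 23 bars.
B: 16 × 1.5 = 24 beats = 6 bars.
Total: 23 + 6 = 29 bars.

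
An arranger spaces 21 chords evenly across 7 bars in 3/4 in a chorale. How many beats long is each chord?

1 beat

7 bars × 3 beats/bar = 21 beats total.
21 beats ÷ 21 chords = 1 beats per chord.
(That is a quarter note.)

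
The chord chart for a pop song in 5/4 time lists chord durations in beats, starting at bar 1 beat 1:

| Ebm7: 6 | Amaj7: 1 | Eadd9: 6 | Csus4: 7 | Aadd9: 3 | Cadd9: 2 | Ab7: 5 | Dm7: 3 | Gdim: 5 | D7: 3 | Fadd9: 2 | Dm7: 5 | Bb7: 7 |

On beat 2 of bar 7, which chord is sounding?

Beat 2 of bar 7 is beat (7−1)×5 + 2 = 32 overall.
Running totals: Ebm7 ends at 6, Amaj7 ends at 7, Eadd9 ends at 13, Csus4 ends at 20, Aadd9 ends at 23, Cadd9 ends at 25, Ab7 ends at 30, Dm7 ends at 33.
Beat 32 falls within Dm7.

Dm7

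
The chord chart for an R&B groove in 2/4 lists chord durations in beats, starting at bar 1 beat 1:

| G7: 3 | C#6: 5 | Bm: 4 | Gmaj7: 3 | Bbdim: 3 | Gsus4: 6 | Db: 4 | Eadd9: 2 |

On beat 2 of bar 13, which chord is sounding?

Db

Beat 2 of bar 13 is beat (13−1)×2 + 2 = 26 overall.
Running totals: G7 ends at 3, C#6 ends at 8, Bm ends at 12, Gmaj7 ends at 15, Bbdim ends at 18, Gsus4 ends at 24, Db ends at 28.
Beat 26 falls within Db.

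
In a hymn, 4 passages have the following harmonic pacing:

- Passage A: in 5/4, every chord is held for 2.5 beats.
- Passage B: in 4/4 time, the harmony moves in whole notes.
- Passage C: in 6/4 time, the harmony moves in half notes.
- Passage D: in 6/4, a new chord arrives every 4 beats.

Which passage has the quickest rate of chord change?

A: 5/2.5 = 2 chords/bar.
B: 4/4 = 1 chord/bar.
C: 6/2 = 3 chords/bar.
D: 6/4 = 1.5 chords/bar.
Fastest is C at 3 chords/bar.

Passage C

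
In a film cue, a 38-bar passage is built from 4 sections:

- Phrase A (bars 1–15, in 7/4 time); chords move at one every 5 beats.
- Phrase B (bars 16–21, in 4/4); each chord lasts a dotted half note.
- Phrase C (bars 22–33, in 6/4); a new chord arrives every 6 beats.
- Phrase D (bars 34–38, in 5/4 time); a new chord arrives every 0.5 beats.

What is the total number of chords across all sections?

91 chords

A: 15 bars × 7 beats = 105 beats; 5 beats/chord → 21 chords.
B: 6 bars × 4 beats = 24 beats; 3 beats/chord → 8 chords.
C: 12 bars × 6 beats = 72 beats; 6 beats/chord → 12 chords.
D: 5 bars × 5 beats = 25 beats; 0.5 beats/chord → 50 chords.
Total: 21 + 8 + 12 + 50 = 91.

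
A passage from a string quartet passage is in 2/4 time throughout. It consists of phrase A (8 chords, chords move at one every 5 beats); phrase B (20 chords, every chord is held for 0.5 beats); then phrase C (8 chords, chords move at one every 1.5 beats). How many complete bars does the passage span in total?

31 bars

A: 8 × 5 = 40 beats = 20 bars.
B: 20 × 0.5 = 10 beats = 5 bars.
C: 8 × 1.5 = 12 beats = 6 bars.
Total: 20 + 5 + 6 = 31 bars.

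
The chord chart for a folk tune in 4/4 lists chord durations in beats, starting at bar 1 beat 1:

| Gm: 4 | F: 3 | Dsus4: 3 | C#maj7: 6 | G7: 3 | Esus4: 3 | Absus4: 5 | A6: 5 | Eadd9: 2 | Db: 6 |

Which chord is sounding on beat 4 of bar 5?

Esus4

Beat 4 of bar 5 is beat (5−1)×4 + 4 = 20 overall.
Running totals: Gm ends at 4, F ends at 7, Dsus4 ends at 10, C#maj7 ends at 16, G7 ends at 19, Esus4 ends at 22.
Beat 20 falls within Esus4.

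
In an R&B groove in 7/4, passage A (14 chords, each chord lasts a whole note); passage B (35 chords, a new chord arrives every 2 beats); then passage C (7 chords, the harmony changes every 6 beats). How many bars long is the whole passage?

A: 14 × 4 = 56 beats = 8 bars.
B: 35 × 2 = 70 beats = 10 bars.
C: 7 × 6 = 42 beats = 6 bars.
Total: 8 + 10 + 6 = 24 bars.

24 bars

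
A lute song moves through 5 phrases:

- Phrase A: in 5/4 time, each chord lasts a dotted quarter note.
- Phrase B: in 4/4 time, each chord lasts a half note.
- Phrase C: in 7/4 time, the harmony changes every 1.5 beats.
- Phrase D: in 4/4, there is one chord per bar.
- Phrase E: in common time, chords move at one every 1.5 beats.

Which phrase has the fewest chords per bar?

Phrase D

A: 5/1.5 = 10/3 chords/bar.
B: 4/2 = 2 chords/bar.
C: 7/1.5 = 14/3 chords/bar.
D: 4/4 = 1 chord/bar.
E: 4/1.5 = 8/3 chords/bar.
Slowest is D at 1 chords/bar.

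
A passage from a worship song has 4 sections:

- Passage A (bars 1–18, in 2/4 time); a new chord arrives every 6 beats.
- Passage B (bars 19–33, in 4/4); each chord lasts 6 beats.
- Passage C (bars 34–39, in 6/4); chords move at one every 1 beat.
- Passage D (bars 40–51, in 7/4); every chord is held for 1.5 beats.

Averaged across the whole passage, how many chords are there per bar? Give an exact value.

A: 18 × 2 = 36 beats ÷ 6 = 6 chords.
B: 15 × 4 = 60 beats ÷ 6 = 10 chords.
C: 6 × 6 = 36 beats ÷ 1 = 36 chords.
D: 12 × 7 = 84 beats ÷ 1.5 = 56 chords.
Overall: 108 chords over 51 bars → 108/51 = 36/17 chords per bar.

36/17 chords per bar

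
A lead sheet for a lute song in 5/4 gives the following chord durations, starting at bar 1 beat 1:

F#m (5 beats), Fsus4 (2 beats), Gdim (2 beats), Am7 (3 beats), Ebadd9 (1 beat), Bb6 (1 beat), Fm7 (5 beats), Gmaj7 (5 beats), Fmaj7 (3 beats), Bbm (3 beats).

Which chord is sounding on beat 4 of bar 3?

Bb6

Beat 4 of bar 3 is beat (3−1)×5 + 4 = 14 overall.
Running totals: F#m ends at 5, Fsus4 ends at 7, Gdim ends at 9, Am7 ends at 12, Ebadd9 ends at 13, Bb6 ends at 14.
Beat 14 falls within Bb6.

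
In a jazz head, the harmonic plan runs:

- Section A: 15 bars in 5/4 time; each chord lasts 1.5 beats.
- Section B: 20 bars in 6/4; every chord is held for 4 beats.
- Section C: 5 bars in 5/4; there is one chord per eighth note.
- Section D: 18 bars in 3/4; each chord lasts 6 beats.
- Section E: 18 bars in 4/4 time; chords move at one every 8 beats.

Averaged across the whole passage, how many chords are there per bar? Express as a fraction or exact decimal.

A: 15 × 5 = 75 beats ÷ 1.5 = 50 chords.
B: 20 × 6 = 120 beats ÷ 4 = 30 chords.
C: 5 × 5 = 25 beats ÷ 0.5 = 50 chords.
D: 18 × 3 = 54 beats ÷ 6 = 9 chords.
E: 18 × 4 = 72 beats ÷ 8 = 9 chords.
Overall: 148 chords over 76 bars → 148/76 = 37/19 chords per bar.

37/19 chords per bar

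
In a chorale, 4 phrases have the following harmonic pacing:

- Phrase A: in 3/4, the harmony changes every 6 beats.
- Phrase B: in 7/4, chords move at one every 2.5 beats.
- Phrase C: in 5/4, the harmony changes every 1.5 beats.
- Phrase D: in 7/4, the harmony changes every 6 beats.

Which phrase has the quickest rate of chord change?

A: 3 beats/bar ÷ 6 beats/chord = 0.5 chords/bar.
B: 7 beats/bar ÷ 2.5 beats/chord = 2.8 chords/bar.
C: 5 beats/bar ÷ 1.5 beats/chord = 10/3 chords/bar.
D: 7 beats/bar ÷ 6 beats/chord = 7/6 chords/bar.
Fastest is C at 10/3 chords/bar.

Phrase C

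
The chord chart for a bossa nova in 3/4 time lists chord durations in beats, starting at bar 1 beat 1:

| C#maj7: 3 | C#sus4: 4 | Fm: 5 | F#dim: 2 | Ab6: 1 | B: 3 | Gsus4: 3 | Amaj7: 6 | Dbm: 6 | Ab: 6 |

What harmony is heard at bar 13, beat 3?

Beat 3 of bar 13 is beat (13−1)×3 + 3 = 39 overall.
Running totals: C#maj7 ends at 3, C#sus4 ends at 7, Fm ends at 12, F#dim ends at 14, Ab6 ends at 15, B ends at 18, Gsus4 ends at 21, Amaj7 ends at 27, Dbm ends at 33, Ab ends at 39.
Beat 39 falls within Ab.

Ab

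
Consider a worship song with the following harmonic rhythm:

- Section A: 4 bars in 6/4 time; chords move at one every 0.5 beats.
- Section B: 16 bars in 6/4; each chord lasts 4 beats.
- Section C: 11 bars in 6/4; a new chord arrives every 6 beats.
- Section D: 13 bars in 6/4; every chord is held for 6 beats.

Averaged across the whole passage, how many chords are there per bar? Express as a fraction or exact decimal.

24/11 chords per bar

A: 4 bars of 6 beats is 24 beats; at 0.5 beats each that's 48 chords.
B: 16 bars of 6 beats is 96 beats; at 4 beats each that's 24 chords.
C: 11 bars of 6 beats is 66 beats; at 6 beats each that's 11 chords.
D: 13 bars of 6 beats is 78 beats; at 6 beats each that's 13 chords.
Overall: 96 chords over 44 bars → 96/44 = 24/11 chords per bar.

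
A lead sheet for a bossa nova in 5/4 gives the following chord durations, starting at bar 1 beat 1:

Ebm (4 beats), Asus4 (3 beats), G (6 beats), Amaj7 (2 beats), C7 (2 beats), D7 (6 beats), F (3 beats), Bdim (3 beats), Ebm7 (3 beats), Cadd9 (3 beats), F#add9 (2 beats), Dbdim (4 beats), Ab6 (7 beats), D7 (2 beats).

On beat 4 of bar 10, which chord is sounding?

D7

Beat 4 of bar 10 is beat (10−1)×5 + 4 = 49 overall.
Running totals: Ebm ends at 4, Asus4 ends at 7, G ends at 13, Amaj7 ends at 15, C7 ends at 17, D7 ends at 23, F ends at 26, Bdim ends at 29, Ebm7 ends at 32, Cadd9 ends at 35, F#add9 ends at 37, Dbdim ends at 41, Ab6 ends at 48, D7 ends at 50.
Beat 49 falls within D7.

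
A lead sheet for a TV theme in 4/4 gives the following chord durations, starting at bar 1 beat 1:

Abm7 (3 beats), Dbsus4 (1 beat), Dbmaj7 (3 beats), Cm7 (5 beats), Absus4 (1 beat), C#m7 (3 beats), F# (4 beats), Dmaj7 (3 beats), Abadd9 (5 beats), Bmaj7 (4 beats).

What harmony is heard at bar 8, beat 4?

Beat 4 of bar 8 is beat (8−1)×4 + 4 = 32 overall.
Running totals: Abm7 ends at 3, Dbsus4 ends at 4, Dbmaj7 ends at 7, Cm7 ends at 12, Absus4 ends at 13, C#m7 ends at 16, F# ends at 20, Dmaj7 ends at 23, Abadd9 ends at 28, Bmaj7 ends at 32.
Beat 32 falls within Bmaj7.

Bmaj7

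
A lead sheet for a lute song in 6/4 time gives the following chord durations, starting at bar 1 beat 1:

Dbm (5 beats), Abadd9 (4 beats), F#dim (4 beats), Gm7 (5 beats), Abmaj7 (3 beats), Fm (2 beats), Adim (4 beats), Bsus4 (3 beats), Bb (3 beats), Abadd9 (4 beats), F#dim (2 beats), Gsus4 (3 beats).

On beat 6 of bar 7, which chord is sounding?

Gsus4

Beat 6 of bar 7 is beat (7−1)×6 + 6 = 42 overall.
Running totals: Dbm ends at 5, Abadd9 ends at 9, F#dim ends at 13, Gm7 ends at 18, Abmaj7 ends at 21, Fm ends at 23, Adim ends at 27, Bsus4 ends at 30, Bb ends at 33, Abadd9 ends at 37, F#dim ends at 39, Gsus4 ends at 42.
Beat 42 falls within Gsus4.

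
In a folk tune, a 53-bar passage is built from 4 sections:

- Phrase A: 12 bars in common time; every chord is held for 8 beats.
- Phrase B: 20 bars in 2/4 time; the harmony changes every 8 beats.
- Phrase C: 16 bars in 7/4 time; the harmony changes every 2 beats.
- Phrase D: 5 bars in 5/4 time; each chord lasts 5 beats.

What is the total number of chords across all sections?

72 chords

A: 12 bars × 4 beats = 48 beats; 8 beats/chord → 6 chords.
B: 20 bars × 2 beats = 40 beats; 8 beats/chord → 5 chords.
C: 16 bars × 7 beats = 112 beats; 2 beats/chord → 56 chords.
D: 5 bars × 5 beats = 25 beats; 5 beats/chord → 5 chords.
Total: 6 + 5 + 56 + 5 = 72.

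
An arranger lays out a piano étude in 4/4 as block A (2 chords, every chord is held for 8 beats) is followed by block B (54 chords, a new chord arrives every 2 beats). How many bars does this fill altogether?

31 bars

A: 2 × 8 = 16 beats = 4 bars.
B: 54 × 2 = 108 beats = 27 bars.
Total: 4 + 27 = 31 bars.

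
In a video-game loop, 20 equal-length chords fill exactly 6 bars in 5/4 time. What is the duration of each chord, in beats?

1.5 beats

6 bars × 5 beats/bar = 30 beats total.
30 beats ÷ 20 chords = 1.5 beats per chord.
(That is a dotted quarter note.)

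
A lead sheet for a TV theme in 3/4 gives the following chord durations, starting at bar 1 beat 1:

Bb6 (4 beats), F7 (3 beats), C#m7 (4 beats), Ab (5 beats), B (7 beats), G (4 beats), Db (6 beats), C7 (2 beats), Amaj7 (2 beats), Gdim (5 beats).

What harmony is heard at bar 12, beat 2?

Beat 2 of bar 12 is beat (12−1)×3 + 2 = 35 overall.
Running totals: Bb6 ends at 4, F7 ends at 7, C#m7 ends at 11, Ab ends at 16, B ends at 23, G ends at 27, Db ends at 33, C7 ends at 35.
Beat 35 falls within C7.

C7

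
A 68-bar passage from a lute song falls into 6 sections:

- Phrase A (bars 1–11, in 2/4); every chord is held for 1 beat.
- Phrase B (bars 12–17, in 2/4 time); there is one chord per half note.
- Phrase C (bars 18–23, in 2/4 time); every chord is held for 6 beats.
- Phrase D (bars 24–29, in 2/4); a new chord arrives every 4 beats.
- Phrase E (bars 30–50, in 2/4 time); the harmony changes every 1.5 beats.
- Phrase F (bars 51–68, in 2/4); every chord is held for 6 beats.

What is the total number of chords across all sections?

67 chords

A: 11 bars × 2 beats = 22 beats; 1 beat/chord → 22 chords.
B: 6 bars × 2 beats = 12 beats; 2 beats/chord → 6 chords.
C: 6 bars × 2 beats = 12 beats; 6 beats/chord → 2 chords.
D: 6 bars × 2 beats = 12 beats; 4 beats/chord → 3 chords.
E: 21 bars × 2 beats = 42 beats; 1.5 beats/chord → 28 chords.
F: 18 bars × 2 beats = 36 beats; 6 beats/chord → 6 chords.
Total: 22 + 6 + 2 + 3 + 28 + 6 = 67.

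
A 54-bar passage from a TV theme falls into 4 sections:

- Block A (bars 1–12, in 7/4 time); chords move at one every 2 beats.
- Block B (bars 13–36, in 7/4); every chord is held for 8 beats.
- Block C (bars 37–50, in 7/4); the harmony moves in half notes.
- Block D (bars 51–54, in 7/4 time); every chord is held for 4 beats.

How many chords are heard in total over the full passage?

119 chords

A: 12·7 = 84 beats, 84/2 = 42 chords.
B: 24·7 = 168 beats, 168/8 = 21 chords.
C: 14·7 = 98 beats, 98/2 = 49 chords.
D: 4·7 = 28 beats, 28/4 = 7 chords.
Total: 42 + 21 + 49 + 7 = 119.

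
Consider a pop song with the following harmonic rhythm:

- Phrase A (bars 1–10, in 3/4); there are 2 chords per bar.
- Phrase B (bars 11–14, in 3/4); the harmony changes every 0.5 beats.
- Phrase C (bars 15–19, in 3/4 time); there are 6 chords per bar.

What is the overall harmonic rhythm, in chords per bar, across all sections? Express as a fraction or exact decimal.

A: 10 bars of 3 beats is 30 beats; at 1.5 beats each that's 20 chords.
B: 4 bars of 3 beats is 12 beats; at 0.5 beats each that's 24 chords.
C: 5 bars of 3 beats is 15 beats; at 0.5 beats each that's 30 chords.
Overall: 74 chords over 19 bars → 74/19 = 74/19 chords per bar.

74/19 chords per bar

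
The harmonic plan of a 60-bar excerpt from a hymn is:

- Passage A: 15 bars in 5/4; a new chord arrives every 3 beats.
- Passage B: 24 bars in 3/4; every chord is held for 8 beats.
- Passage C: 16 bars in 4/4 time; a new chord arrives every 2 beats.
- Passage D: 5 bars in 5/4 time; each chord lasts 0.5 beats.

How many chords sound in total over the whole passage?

A: 15 bars × 5 beats = 75 beats; 3 beats/chord → 25 chords.
B: 24 bars × 3 beats = 72 beats; 8 beats/chord → 9 chords.
C: 16 bars × 4 beats = 64 beats; 2 beats/chord → 32 chords.
D: 5 bars × 5 beats = 25 beats; 0.5 beats/chord → 50 chords.
Total: 25 + 9 + 32 + 50 = 116.

116 chords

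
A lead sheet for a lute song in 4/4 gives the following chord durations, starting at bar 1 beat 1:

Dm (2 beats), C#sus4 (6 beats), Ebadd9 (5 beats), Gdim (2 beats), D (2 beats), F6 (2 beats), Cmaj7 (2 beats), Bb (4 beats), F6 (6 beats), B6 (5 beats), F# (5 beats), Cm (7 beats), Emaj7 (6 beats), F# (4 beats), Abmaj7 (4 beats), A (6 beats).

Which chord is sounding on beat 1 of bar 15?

F#

Beat 1 of bar 15 is beat (15−1)×4 + 1 = 57 overall.
Running totals: Dm ends at 2, C#sus4 ends at 8, Ebadd9 ends at 13, Gdim ends at 15, D ends at 17, F6 ends at 19, Cmaj7 ends at 21, Bb ends at 25, F6 ends at 31, B6 ends at 36, F# ends at 41, Cm ends at 48, Emaj7 ends at 54, F# ends at 58.
Beat 57 falls within F#.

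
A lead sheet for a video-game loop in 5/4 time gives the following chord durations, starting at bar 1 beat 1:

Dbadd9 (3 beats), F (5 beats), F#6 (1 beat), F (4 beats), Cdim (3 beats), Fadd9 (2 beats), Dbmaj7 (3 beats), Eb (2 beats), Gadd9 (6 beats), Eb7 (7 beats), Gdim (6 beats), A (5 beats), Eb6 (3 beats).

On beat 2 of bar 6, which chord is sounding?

Gadd9

Beat 2 of bar 6 is beat (6−1)×5 + 2 = 27 overall.
Running totals: Dbadd9 ends at 3, F ends at 8, F#6 ends at 9, F ends at 13, Cdim ends at 16, Fadd9 ends at 18, Dbmaj7 ends at 21, Eb ends at 23, Gadd9 ends at 29.
Beat 27 falls within Gadd9.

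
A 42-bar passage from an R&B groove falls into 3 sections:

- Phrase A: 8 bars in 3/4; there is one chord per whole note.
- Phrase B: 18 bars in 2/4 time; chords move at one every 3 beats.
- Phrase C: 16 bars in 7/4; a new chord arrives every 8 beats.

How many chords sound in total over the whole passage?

32 chords

A: 8·3 = 24 beats, 24/4 = 6 chords.
B: 18·2 = 36 beats, 36/3 = 12 chords.
C: 16·7 = 112 beats, 112/8 = 14 chords.
Total: 6 + 12 + 14 = 32.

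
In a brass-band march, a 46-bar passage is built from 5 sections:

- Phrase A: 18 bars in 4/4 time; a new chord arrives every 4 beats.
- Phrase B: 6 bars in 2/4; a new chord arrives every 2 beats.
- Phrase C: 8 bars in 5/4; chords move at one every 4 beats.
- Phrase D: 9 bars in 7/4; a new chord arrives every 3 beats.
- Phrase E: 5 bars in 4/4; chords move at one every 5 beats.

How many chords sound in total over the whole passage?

A has 72 beats and chords last 4 each, so 18 chords.
B has 12 beats and chords last 2 each, so 6 chords.
C has 40 beats and chords last 4 each, so 10 chords.
D has 63 beats and chords last 3 each, so 21 chords.
E has 20 beats and chords last 5 each, so 4 chords.
Total: 18 + 6 + 10 + 21 + 4 = 59.

59 chords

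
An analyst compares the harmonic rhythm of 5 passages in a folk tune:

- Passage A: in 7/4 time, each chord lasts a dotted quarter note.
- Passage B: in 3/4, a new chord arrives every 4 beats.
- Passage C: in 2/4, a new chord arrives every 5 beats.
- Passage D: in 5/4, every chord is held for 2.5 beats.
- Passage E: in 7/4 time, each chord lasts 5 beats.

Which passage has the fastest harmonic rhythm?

Passage A

A: 7 beats/bar ÷ 1.5 beats/chord = 14/3 chords/bar.
B: 3 beats/bar ÷ 4 beats/chord = 0.75 chords/bar.
C: 2 beats/bar ÷ 5 beats/chord = 0.4 chords/bar.
D: 5 beats/bar ÷ 2.5 beats/chord = 2 chords/bar.
E: 7 beats/bar ÷ 5 beats/chord = 1.4 chords/bar.
Fastest is A at 14/3 chords/bar.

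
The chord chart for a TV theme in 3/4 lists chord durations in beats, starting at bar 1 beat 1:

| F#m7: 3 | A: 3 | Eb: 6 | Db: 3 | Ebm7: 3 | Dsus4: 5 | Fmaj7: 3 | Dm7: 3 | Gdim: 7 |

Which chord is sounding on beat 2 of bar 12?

Gdim

Beat 2 of bar 12 is beat (12−1)×3 + 2 = 35 overall.
Running totals: F#m7 ends at 3, A ends at 6, Eb ends at 12, Db ends at 15, Ebm7 ends at 18, Dsus4 ends at 23, Fmaj7 ends at 26, Dm7 ends at 29, Gdim ends at 36.
Beat 35 falls within Gdim.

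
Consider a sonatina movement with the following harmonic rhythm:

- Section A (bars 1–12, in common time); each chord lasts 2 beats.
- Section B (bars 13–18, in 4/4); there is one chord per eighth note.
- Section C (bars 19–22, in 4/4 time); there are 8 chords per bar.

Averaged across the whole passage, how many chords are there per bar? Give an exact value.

A: 12 bars of 4 beats is 48 beats; at 2 beats each that's 24 chords.
B: 6 bars of 4 beats is 24 beats; at 0.5 beats each that's 48 chords.
C: 4 bars of 4 beats is 16 beats; at 0.5 beats each that's 32 chords.
Overall: 104 chords over 22 bars → 104/22 = 52/11 chords per bar.

52/11 chords per bar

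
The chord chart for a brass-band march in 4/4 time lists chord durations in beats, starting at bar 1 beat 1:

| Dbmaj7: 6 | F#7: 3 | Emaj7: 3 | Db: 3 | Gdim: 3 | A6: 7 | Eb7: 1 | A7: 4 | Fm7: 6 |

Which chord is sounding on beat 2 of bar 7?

Eb7

Beat 2 of bar 7 is beat (7−1)×4 + 2 = 26 overall.
Running totals: Dbmaj7 ends at 6, F#7 ends at 9, Emaj7 ends at 12, Db ends at 15, Gdim ends at 18, A6 ends at 25, Eb7 ends at 26.
Beat 26 falls within Eb7.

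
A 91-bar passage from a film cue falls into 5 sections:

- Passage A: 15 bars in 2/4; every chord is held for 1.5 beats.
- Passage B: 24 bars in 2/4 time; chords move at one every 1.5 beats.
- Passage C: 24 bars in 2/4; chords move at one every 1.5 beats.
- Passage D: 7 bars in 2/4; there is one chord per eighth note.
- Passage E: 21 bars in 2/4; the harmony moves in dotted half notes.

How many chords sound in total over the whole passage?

A: 15 bars × 2 beats = 30 beats; 1.5 beats/chord → 20 chords.
B: 24 bars × 2 beats = 48 beats; 1.5 beats/chord → 32 chords.
C: 24 bars × 2 beats = 48 beats; 1.5 beats/chord → 32 chords.
D: 7 bars × 2 beats = 14 beats; 0.5 beats/chord → 28 chords.
E: 21 bars × 2 beats = 42 beats; 3 beats/chord → 14 chords.
Total: 20 + 32 + 32 + 28 + 14 = 126.

126 chords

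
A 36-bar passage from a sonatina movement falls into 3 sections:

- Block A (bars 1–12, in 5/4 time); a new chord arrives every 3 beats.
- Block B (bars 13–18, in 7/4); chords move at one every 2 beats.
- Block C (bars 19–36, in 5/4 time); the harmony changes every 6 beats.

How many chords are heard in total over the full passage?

A: 12 bars × 5 beats = 60 beats; 3 beats/chord → 20 chords.
B: 6 bars × 7 beats = 42 beats; 2 beats/chord → 21 chords.
C: 18 bars × 5 beats = 90 beats; 6 beats/chord → 15 chords.
Total: 20 + 21 + 15 = 56.

56 chords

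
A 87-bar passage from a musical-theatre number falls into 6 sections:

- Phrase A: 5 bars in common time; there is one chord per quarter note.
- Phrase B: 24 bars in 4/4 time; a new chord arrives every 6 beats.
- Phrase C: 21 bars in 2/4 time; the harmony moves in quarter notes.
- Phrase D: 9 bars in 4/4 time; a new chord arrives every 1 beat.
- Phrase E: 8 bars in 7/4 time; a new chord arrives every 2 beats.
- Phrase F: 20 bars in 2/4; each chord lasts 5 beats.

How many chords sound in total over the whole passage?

A has 20 beats and chords last 1 each, so 20 chords.
B has 96 beats and chords last 6 each, so 16 chords.
C has 42 beats and chords last 1 each, so 42 chords.
D has 36 beats and chords last 1 each, so 36 chords.
E has 56 beats and chords last 2 each, so 28 chords.
F has 40 beats and chords last 5 each, so 8 chords.
Total: 20 + 16 + 42 + 36 + 28 + 8 = 150.

150 chords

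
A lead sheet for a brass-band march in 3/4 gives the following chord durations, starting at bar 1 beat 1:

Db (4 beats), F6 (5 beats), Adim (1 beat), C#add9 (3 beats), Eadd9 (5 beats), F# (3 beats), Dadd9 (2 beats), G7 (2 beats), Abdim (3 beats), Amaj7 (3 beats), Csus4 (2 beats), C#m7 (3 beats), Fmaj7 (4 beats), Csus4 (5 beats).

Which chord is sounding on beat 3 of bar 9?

Beat 3 of bar 9 is beat (9−1)×3 + 3 = 27 overall.
Running totals: Db ends at 4, F6 ends at 9, Adim ends at 10, C#add9 ends at 13, Eadd9 ends at 18, F# ends at 21, Dadd9 ends at 23, G7 ends at 25, Abdim ends at 28.
Beat 27 falls within Abdim.

Abdim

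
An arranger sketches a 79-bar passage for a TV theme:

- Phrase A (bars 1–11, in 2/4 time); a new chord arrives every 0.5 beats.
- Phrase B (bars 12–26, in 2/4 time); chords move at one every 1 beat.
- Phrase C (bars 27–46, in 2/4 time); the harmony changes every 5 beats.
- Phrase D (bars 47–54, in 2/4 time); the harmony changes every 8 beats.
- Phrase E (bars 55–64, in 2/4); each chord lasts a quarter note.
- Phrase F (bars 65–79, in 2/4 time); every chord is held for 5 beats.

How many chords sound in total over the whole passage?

110 chords

A has 22 beats and chords last 0.5 each, so 44 chords.
B has 30 beats and chords last 1 each, so 30 chords.
C has 40 beats and chords last 5 each, so 8 chords.
D has 16 beats and chords last 8 each, so 2 chords.
E has 20 beats and chords last 1 each, so 20 chords.
F has 30 beats and chords last 5 each, so 6 chords.
Total: 44 + 30 + 8 + 2 + 20 + 6 = 110.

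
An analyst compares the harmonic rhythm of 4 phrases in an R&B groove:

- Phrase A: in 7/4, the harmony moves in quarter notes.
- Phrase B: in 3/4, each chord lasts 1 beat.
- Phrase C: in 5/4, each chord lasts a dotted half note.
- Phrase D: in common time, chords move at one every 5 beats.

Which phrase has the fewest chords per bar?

A: 7/1 = 7 chords/bar.
B: 3/1 = 3 chords/bar.
C: 5/3 = 5/3 chords/bar.
D: 4/5 = 0.8 chords/bar.
Slowest is D at 0.8 chords/bar.

Phrase D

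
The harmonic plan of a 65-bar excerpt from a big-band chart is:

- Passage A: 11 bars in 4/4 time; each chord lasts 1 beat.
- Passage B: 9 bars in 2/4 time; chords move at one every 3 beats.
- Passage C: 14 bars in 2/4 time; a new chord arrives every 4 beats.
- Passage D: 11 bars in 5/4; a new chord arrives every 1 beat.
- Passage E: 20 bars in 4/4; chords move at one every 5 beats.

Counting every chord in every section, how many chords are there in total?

A: 11 bars × 4 beats = 44 beats; 1 beat/chord → 44 chords.
B: 9 bars × 2 beats = 18 beats; 3 beats/chord → 6 chords.
C: 14 bars × 2 beats = 28 beats; 4 beats/chord → 7 chords.
D: 11 bars × 5 beats = 55 beats; 1 beat/chord → 55 chords.
E: 20 bars × 4 beats = 80 beats; 5 beats/chord → 16 chords.
Total: 44 + 6 + 7 + 55 + 16 = 128.

128 chords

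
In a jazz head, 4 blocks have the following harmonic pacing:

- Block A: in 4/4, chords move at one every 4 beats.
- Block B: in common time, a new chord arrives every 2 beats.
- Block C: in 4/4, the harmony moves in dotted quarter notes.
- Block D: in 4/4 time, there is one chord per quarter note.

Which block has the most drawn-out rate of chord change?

A: 4/4 = 1 chord/bar.
B: 4/2 = 2 chords/bar.
C: 4/1.5 = 8/3 chords/bar.
D: 4/1 = 4 chords/bar.
Slowest is A at 1 chords/bar.

Block A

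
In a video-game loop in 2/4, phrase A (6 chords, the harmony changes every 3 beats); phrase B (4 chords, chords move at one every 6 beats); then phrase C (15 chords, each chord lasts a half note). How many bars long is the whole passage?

36 bars

A: 6 × 3 = 18 beats = 9 bars.
B: 4 × 6 = 24 beats = 12 bars.
C: 15 × 2 = 30 beats = 15 bars.
Total: 9 + 12 + 15 = 36 bars.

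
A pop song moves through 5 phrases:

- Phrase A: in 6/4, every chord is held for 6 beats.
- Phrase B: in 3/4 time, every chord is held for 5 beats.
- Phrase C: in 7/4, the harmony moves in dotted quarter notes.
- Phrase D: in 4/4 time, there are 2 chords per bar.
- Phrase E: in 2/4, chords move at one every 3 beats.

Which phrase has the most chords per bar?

Phrase C

A: 6 beats/bar ÷ 6 beats/chord = 1 chord/bar.
B: 3 beats/bar ÷ 5 beats/chord = 0.6 chords/bar.
C: 7 beats/bar ÷ 1.5 beats/chord = 14/3 chords/bar.
D: 4 beats/bar ÷ 2 beats/chord = 2 chords/bar.
E: 2 beats/bar ÷ 3 beats/chord = 2/3 chords/bar.
Fastest is C at 14/3 chords/bar.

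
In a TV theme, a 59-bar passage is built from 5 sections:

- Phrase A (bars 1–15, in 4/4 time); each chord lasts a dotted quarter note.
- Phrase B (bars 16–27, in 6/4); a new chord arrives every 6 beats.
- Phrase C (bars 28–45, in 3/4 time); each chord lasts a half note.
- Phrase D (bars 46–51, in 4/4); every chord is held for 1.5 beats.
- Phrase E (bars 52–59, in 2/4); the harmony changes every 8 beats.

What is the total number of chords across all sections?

97 chords

A has 60 beats and chords last 1.5 each, so 40 chords.
B has 72 beats and chords last 6 each, so 12 chords.
C has 54 beats and chords last 2 each, so 27 chords.
D has 24 beats and chords last 1.5 each, so 16 chords.
E has 16 beats and chords last 8 each, so 2 chords.
Total: 40 + 12 + 27 + 16 + 2 = 97.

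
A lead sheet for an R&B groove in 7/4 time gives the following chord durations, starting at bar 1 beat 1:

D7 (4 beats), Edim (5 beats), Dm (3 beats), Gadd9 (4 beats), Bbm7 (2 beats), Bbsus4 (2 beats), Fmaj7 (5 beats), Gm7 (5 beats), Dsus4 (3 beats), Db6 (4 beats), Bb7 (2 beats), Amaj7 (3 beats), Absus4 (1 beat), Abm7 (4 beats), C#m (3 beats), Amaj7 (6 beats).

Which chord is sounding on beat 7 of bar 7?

Beat 7 of bar 7 is beat (7−1)×7 + 7 = 49 overall.
Running totals: D7 ends at 4, Edim ends at 9, Dm ends at 12, Gadd9 ends at 16, Bbm7 ends at 18, Bbsus4 ends at 20, Fmaj7 ends at 25, Gm7 ends at 30, Dsus4 ends at 33, Db6 ends at 37, Bb7 ends at 39, Amaj7 ends at 42, Absus4 ends at 43, Abm7 ends at 47, C#m ends at 50.
Beat 49 falls within C#m.

C#m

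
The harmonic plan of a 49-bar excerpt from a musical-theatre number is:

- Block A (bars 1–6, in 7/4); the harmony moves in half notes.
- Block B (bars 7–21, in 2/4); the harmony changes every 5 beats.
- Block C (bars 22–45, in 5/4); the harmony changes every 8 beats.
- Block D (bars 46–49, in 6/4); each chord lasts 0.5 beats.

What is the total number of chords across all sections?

A: 6 bars × 7 beats = 42 beats; 2 beats/chord → 21 chords.
B: 15 bars × 2 beats = 30 beats; 5 beats/chord → 6 chords.
C: 24 bars × 5 beats = 120 beats; 8 beats/chord → 15 chords.
D: 4 bars × 6 beats = 24 beats; 0.5 beats/chord → 48 chords.
Total: 21 + 6 + 15 + 48 = 90.

90 chords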